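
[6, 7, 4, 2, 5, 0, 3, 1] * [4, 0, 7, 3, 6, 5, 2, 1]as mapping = [0→2, 1→1, 2→6, 3→7, 4→5, 5→4, 6→3, 7→0]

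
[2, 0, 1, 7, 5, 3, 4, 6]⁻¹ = [1, 2, 0, 5, 6, 4, 7, 3]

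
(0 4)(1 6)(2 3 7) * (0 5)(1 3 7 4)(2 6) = (0 1 2 7 6 3 4 5)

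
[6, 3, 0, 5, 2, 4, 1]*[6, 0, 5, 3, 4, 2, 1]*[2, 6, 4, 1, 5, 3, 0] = [6, 1, 0, 4, 3, 5, 2]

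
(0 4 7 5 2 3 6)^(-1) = (0 6 3 2 5 7 4)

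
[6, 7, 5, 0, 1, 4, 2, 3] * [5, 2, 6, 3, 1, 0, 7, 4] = [7, 4, 0, 5, 2, 1, 6, 3]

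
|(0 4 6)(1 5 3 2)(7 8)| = 12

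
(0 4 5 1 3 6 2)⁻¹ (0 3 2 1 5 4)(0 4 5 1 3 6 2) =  (0 3 1 5 4 6)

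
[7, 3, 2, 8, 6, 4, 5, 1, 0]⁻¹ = [8, 7, 2, 1, 5, 6, 4, 0, 3]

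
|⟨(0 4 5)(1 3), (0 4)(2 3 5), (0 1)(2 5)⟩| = 720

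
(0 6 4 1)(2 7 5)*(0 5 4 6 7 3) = (0 7 4 1 5 2 3)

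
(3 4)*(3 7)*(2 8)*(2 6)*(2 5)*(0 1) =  (0 1)(2 8 6 5)(3 4 7)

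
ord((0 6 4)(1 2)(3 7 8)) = 6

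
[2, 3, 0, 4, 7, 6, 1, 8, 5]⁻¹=[2, 6, 0, 1, 3, 8, 5, 4, 7]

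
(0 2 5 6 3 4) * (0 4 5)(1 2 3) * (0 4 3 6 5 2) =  (0 6 1)(2 4 3)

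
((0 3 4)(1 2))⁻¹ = (0 4 3)(1 2)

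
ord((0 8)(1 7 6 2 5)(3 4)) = 10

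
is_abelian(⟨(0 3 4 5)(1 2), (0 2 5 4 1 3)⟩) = no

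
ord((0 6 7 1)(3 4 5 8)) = 4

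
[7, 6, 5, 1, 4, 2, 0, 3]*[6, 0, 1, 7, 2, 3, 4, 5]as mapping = [0→5, 1→4, 2→3, 3→0, 4→2, 5→1, 6→6, 7→7]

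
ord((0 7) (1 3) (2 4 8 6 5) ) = 10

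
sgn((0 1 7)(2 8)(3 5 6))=-1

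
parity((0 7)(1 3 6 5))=even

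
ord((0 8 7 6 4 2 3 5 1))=9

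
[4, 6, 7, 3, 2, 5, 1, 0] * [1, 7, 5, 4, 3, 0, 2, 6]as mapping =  [0→3, 1→2, 2→6, 3→4, 4→5, 5→0, 6→7, 7→1]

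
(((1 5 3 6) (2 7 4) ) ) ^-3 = (1 5 3 6) 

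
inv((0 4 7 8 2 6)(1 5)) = (0 6 2 8 7 4)(1 5)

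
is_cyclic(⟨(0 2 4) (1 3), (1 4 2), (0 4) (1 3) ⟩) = no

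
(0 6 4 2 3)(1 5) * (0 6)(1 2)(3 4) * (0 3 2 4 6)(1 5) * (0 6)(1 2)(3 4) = (0 4 5 3 6 1 2)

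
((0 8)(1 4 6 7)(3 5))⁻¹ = (0 8)(1 7 6 4)(3 5)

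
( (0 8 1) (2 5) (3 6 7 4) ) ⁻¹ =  (0 1 8) (2 5) (3 4 7 6) 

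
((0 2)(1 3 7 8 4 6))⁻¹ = (0 2)(1 6 4 8 7 3)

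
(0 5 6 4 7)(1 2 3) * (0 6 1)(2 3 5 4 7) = (0 4 2 5 1 3)(6 7)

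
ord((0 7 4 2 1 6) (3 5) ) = 6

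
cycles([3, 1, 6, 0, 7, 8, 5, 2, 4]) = (0 3)(2 6 5 8 4 7)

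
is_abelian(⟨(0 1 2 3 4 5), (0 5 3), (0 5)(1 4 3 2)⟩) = no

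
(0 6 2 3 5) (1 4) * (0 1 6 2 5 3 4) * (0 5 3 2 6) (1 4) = (0 6 3 2 1 5 4) 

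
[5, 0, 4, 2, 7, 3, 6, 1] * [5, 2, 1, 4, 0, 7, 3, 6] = [7, 5, 0, 1, 6, 4, 3, 2]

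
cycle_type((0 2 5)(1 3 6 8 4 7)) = 3.6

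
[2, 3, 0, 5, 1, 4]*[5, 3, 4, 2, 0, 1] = [4, 2, 5, 1, 3, 0]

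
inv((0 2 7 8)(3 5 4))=(0 8 7 2)(3 4 5)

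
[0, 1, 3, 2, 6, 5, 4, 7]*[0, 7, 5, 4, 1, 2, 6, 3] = [0, 7, 4, 5, 6, 2, 1, 3]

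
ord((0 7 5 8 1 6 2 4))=8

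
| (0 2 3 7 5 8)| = 6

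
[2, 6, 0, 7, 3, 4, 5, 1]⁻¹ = [2, 7, 0, 4, 5, 6, 1, 3]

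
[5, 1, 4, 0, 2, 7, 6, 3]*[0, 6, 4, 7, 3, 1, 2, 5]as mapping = [0→1, 1→6, 2→3, 3→0, 4→4, 5→5, 6→2, 7→7]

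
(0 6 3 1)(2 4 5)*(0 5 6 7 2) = (0 7 2 4 6 3 1 5)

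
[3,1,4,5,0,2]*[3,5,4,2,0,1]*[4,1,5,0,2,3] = [5,3,4,1,0,2]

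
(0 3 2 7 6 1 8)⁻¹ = (0 8 1 6 7 2 3)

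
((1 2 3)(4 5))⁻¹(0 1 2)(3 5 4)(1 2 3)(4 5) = (0 2 3)(1 4 5)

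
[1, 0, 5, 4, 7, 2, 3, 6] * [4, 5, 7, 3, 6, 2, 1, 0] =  [5, 4, 2, 6, 0, 7, 3, 1]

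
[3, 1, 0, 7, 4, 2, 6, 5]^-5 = [0, 1, 2, 3, 4, 5, 6, 7]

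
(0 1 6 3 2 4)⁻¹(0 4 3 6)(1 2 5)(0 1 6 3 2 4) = (0 2 3 1)(4 5 6)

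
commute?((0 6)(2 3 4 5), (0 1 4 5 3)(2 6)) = no:(0 6)(2 3 4 5)*(0 1 4 5 3)(2 6) = (0 2)(1 4 3 5 6), (0 1 4 5 3)(2 6)*(0 6)(2 3 4 5) = (0 1 5 4 2)(3 6)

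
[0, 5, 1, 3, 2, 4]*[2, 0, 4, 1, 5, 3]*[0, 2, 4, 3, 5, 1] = [4, 3, 0, 2, 5, 1]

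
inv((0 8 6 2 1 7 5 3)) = (0 3 5 7 1 2 6 8)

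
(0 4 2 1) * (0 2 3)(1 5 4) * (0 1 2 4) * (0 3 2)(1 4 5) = (1 5 3 4 2)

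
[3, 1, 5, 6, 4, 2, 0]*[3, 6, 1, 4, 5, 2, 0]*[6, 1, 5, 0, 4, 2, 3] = [4, 3, 5, 6, 2, 1, 0]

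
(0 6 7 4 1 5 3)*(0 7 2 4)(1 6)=(0 1 5 3 7)(2 4 6)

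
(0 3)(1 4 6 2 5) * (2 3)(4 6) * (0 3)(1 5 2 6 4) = (0 6)(1 4)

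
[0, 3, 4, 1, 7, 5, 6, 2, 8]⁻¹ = [0, 3, 7, 1, 2, 5, 6, 4, 8]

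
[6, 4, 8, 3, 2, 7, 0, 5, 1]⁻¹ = [6, 8, 4, 3, 1, 7, 0, 5, 2]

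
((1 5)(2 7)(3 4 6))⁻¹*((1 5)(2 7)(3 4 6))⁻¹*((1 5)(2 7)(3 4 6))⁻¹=(1 5)(2 7)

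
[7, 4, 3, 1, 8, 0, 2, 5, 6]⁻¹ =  [5, 3, 6, 2, 1, 7, 8, 0, 4]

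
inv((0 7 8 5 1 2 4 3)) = (0 3 4 2 1 5 8 7)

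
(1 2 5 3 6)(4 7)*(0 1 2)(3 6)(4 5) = (0 1)(2 4 7 5 6)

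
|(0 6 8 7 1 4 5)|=7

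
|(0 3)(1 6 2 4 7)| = 10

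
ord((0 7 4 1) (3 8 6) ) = 12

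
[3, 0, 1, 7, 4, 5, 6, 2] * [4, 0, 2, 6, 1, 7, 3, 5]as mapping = [0→6, 1→4, 2→0, 3→5, 4→1, 5→7, 6→3, 7→2]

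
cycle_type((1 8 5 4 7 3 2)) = 7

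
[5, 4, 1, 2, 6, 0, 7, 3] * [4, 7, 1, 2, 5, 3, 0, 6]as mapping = [0→3, 1→5, 2→7, 3→1, 4→0, 5→4, 6→6, 7→2]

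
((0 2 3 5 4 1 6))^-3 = (0 4 2 1 3 6 5)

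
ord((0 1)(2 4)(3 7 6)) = 6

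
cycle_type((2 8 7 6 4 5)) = 6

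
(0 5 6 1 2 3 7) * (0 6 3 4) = (0 5 3 7 6 1 2 4)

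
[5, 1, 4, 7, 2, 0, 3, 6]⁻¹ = [5, 1, 4, 6, 2, 0, 7, 3]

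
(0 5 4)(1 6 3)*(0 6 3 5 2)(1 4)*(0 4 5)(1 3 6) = (0 2 4 1 6)(3 5)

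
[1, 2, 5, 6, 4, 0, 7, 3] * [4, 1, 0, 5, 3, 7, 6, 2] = [1, 0, 7, 6, 3, 4, 2, 5]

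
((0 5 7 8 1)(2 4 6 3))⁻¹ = (0 1 8 7 5)(2 3 6 4)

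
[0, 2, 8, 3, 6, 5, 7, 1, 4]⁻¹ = [0, 7, 1, 3, 8, 5, 4, 6, 2]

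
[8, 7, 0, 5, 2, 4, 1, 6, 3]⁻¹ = [2, 6, 4, 8, 5, 3, 7, 1, 0]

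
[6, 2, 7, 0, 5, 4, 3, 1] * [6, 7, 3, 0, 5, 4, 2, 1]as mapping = [0→2, 1→3, 2→1, 3→6, 4→4, 5→5, 6→0, 7→7]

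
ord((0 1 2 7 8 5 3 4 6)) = 9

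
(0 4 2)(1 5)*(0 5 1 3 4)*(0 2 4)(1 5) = (0 2 1 5 3)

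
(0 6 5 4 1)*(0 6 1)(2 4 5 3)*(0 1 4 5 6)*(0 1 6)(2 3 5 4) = (0 2 4 6 5)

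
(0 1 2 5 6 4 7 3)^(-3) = (0 4 2 3 6 1 7 5)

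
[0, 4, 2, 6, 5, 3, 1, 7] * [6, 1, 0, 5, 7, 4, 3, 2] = [6, 7, 0, 3, 4, 5, 1, 2]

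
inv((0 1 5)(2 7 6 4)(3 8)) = (0 5 1)(2 4 6 7)(3 8)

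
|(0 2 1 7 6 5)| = 6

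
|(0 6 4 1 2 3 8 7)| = 8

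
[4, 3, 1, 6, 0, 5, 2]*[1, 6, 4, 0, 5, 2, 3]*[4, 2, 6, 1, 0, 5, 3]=[5, 4, 3, 1, 2, 6, 0]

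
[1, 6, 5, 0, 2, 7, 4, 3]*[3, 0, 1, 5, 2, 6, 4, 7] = [0, 4, 6, 3, 1, 7, 2, 5]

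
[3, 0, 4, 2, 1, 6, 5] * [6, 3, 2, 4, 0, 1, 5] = [4, 6, 0, 2, 3, 5, 1]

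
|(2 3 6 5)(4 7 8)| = 12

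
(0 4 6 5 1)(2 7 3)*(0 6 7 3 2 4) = (1 6 5)(2 3 4 7)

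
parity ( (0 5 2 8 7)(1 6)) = odd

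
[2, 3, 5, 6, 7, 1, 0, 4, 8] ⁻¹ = [6, 5, 0, 1, 7, 2, 3, 4, 8] 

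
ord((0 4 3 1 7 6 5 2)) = 8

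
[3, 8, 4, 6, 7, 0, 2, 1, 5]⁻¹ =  [5, 7, 6, 0, 2, 8, 3, 4, 1]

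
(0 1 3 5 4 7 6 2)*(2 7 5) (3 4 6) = (0 1 4 5 6 7 3 2) 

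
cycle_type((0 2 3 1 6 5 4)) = 7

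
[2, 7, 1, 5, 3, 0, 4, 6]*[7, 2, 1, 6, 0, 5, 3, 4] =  [1, 4, 2, 5, 6, 7, 0, 3]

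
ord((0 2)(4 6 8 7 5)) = 10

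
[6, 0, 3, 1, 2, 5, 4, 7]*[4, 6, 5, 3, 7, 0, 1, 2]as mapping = [0→1, 1→4, 2→3, 3→6, 4→5, 5→0, 6→7, 7→2]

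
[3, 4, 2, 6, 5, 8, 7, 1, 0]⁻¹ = [8, 7, 2, 0, 1, 4, 3, 6, 5]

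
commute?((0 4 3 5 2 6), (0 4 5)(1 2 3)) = no:(0 4 3 5 2 6) * (0 4 5)(1 2 3) = (0 5 3)(1 2 6 4), (0 4 5)(1 2 3) * (0 4 3 5 2 6) = (0 3 1 6)(2 5 4)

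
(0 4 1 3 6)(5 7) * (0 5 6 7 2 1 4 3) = (0 3 7 6 5 2 1)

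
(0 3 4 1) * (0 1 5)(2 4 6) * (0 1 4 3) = (1 4 5)(2 3 6)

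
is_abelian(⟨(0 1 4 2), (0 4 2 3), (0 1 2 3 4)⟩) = no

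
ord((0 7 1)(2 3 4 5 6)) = 15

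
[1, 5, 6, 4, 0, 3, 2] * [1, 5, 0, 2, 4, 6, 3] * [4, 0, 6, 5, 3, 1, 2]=[1, 2, 5, 3, 0, 6, 4]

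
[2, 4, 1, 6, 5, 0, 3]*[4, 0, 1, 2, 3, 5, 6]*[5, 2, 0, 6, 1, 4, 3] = [2, 6, 5, 3, 4, 1, 0]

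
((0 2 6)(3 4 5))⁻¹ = (0 6 2)(3 5 4)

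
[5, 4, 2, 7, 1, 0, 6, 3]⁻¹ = [5, 4, 2, 7, 1, 0, 6, 3]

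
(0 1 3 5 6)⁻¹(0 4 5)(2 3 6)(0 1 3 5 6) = (0 2 5)(1 4 6)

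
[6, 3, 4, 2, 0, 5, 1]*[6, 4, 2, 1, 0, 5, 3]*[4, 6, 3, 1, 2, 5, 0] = [1, 6, 4, 3, 0, 5, 2]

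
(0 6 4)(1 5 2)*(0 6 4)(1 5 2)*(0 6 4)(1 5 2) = ()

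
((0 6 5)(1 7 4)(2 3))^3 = (2 3)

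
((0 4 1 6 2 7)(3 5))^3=(0 6)(1 7)(2 4)(3 5)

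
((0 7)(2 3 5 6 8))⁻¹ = (0 7)(2 8 6 5 3)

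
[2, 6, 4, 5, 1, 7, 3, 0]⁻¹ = [7, 4, 0, 6, 2, 3, 1, 5]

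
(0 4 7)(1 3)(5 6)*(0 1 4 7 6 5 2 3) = (0 7 1)(2 3 4 6)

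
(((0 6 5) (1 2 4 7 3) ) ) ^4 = (0 6 5) (1 3 7 4 2) 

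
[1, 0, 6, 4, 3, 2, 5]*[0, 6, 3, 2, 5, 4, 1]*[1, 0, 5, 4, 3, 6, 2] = [2, 1, 0, 6, 5, 4, 3]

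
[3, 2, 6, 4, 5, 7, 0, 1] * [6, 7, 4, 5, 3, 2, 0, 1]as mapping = [0→5, 1→4, 2→0, 3→3, 4→2, 5→1, 6→6, 7→7]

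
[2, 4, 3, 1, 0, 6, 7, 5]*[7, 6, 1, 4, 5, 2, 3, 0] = [1, 5, 4, 6, 7, 3, 0, 2]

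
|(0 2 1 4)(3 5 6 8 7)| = 20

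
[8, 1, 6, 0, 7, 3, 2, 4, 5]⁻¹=[3, 1, 6, 5, 7, 8, 2, 4, 0]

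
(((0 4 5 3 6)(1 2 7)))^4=(0 6 3 5 4)(1 2 7)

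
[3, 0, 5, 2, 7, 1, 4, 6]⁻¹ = [1, 5, 3, 0, 6, 2, 7, 4]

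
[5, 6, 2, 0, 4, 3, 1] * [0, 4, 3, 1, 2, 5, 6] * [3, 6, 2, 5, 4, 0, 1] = [0, 1, 5, 3, 2, 6, 4]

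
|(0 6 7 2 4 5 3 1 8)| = 9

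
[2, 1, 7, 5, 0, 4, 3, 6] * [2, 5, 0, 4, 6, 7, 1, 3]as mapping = [0→0, 1→5, 2→3, 3→7, 4→2, 5→6, 6→4, 7→1]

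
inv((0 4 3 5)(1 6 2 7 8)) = (0 5 3 4)(1 8 7 2 6)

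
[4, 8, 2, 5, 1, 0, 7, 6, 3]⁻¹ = [5, 4, 2, 8, 0, 3, 7, 6, 1]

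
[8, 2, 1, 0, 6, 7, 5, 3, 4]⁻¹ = [3, 2, 1, 7, 8, 6, 4, 5, 0]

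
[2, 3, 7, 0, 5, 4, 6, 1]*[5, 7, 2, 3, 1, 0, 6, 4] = [2, 3, 4, 5, 0, 1, 6, 7]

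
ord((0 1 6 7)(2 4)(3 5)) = 4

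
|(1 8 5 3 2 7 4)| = 7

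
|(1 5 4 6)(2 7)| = 4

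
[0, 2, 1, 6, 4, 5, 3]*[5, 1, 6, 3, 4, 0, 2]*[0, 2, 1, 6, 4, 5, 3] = [5, 3, 2, 1, 4, 0, 6]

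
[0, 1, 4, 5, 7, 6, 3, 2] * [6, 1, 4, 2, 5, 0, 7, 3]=[6, 1, 5, 0, 3, 7, 2, 4] 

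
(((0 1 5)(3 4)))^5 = (0 5 1)(3 4)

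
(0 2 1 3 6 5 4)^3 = (0 3 4 1 5 2 6)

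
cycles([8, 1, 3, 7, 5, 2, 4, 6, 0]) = (0 8)(2 3 7 6 4 5)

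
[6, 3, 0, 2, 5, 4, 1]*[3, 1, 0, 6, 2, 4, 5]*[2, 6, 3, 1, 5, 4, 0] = [4, 0, 1, 2, 5, 3, 6]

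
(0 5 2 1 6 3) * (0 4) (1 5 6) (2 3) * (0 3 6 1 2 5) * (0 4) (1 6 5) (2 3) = (0 6 1 3) (2 4) 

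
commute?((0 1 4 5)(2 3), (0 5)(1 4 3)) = no:(0 1 4 5)(2 3)*(0 5)(1 4 3) = (0 4)(1 3 2), (0 5)(1 4 3)*(0 1 4 5)(2 3) = (1 5)(2 3 4)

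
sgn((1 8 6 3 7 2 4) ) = 1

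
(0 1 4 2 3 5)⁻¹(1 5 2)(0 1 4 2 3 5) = (0 3 4)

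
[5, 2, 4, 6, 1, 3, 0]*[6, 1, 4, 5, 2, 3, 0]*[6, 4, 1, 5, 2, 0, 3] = [5, 2, 1, 6, 4, 0, 3]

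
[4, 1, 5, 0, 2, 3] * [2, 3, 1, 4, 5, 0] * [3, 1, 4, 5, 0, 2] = [2, 5, 3, 4, 1, 0]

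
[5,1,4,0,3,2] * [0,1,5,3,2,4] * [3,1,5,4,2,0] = [2,1,5,3,4,0]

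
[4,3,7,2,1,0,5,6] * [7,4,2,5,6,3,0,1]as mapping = [0→6,1→5,2→1,3→2,4→4,5→7,6→3,7→0]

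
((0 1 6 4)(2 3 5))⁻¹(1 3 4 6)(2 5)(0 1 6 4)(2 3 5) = (0 4 6 5)(2 3)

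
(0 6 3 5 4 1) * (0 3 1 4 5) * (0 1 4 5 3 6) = (1 6 4 5 3)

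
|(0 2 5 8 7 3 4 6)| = 8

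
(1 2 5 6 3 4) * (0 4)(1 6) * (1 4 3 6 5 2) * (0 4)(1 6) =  (0 3 4 5)(1 6)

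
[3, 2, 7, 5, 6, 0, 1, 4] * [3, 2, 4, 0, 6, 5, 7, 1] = [0, 4, 1, 5, 7, 3, 2, 6]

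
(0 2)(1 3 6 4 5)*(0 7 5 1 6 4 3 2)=(1 2 7 5 6 3 4)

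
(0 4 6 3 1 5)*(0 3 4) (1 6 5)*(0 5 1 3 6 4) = (0 5 6) (1 3 4) 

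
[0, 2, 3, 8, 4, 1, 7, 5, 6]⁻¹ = [0, 5, 1, 2, 4, 7, 8, 6, 3]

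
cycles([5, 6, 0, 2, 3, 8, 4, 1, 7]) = (0 5 8 7 1 6 4 3 2)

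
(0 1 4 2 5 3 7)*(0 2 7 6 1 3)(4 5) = (0 3 6 1 5)(2 4 7)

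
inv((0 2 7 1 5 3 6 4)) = (0 4 6 3 5 1 7 2)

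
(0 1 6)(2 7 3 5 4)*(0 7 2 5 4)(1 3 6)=(0 3 4 5)(6 7)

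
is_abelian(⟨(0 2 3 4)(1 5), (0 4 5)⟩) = no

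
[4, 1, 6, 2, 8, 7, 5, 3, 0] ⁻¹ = [8, 1, 3, 7, 0, 6, 2, 5, 4] 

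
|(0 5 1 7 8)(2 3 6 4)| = 20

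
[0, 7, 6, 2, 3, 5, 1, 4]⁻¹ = [0, 6, 3, 4, 7, 5, 2, 1]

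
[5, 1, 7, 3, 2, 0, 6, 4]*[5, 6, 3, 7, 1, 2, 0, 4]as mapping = [0→2, 1→6, 2→4, 3→7, 4→3, 5→5, 6→0, 7→1]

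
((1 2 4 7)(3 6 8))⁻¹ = (1 7 4 2)(3 8 6)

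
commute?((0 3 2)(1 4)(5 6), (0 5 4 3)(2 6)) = no:(0 3 2)(1 4)(5 6)*(0 5 4 3)(2 6) = (1 3 6 4)(2 5), (0 5 4 3)(2 6)*(0 3 2)(1 4)(5 6) = (0 6)(1 4 2 5)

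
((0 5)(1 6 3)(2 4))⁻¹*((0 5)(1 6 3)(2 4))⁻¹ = (1 6 3)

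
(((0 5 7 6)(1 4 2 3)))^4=()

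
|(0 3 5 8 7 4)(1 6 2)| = 6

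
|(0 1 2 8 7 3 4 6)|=8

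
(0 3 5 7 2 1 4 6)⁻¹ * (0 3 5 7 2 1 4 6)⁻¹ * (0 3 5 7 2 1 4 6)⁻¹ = (0 1 5 6 2 3 4 7)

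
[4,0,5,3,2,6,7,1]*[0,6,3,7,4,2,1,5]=[4,0,2,7,3,1,5,6]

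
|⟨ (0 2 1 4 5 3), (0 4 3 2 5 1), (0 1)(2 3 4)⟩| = 720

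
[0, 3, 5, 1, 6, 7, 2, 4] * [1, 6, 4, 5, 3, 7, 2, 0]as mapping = [0→1, 1→5, 2→7, 3→6, 4→2, 5→0, 6→4, 7→3]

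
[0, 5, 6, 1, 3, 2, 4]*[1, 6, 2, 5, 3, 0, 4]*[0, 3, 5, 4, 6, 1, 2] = [3, 0, 6, 2, 1, 5, 4]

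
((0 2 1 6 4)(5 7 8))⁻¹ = (0 4 6 1 2)(5 8 7)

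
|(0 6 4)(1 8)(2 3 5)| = 6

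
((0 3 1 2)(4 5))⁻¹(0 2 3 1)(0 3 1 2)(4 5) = (0 1 2 3)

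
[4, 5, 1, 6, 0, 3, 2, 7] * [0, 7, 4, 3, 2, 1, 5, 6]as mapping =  [0→2, 1→1, 2→7, 3→5, 4→0, 5→3, 6→4, 7→6]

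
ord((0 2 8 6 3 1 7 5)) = 8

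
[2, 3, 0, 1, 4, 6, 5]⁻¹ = [2, 3, 0, 1, 4, 6, 5]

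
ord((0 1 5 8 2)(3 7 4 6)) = 20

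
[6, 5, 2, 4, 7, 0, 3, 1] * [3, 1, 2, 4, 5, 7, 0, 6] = [0, 7, 2, 5, 6, 3, 4, 1]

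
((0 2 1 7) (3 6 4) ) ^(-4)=(3 4 6) 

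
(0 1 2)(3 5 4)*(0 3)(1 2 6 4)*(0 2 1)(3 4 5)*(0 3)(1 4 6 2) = (0 4 1 2 6 5 3)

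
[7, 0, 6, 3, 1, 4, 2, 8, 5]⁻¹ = [1, 4, 6, 3, 5, 8, 2, 0, 7]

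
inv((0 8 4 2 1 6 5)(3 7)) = (0 5 6 1 2 4 8)(3 7)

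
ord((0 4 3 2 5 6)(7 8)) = 6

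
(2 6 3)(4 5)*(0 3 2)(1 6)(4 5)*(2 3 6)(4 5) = (0 6 3)(1 2)(4 5)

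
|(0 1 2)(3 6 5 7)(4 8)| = 12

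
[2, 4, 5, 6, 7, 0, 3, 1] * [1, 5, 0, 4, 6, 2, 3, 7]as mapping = [0→0, 1→6, 2→2, 3→3, 4→7, 5→1, 6→4, 7→5]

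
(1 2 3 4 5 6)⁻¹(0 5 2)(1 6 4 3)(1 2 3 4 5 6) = (0 6 3)(1 5 4 2)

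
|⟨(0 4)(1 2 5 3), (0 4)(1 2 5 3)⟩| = 4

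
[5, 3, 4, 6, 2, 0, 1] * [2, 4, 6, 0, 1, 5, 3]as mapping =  [0→5, 1→0, 2→1, 3→3, 4→6, 5→2, 6→4]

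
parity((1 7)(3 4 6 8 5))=odd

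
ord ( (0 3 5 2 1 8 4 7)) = 8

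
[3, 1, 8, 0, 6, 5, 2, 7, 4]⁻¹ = [3, 1, 6, 0, 8, 5, 4, 7, 2]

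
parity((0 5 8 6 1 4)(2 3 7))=odd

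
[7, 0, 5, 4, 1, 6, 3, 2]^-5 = [5, 2, 3, 0, 7, 4, 1, 6]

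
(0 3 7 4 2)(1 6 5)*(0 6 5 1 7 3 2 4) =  (0 2 6 1 5 7)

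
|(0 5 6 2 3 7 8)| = 7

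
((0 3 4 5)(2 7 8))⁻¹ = (0 5 4 3)(2 8 7)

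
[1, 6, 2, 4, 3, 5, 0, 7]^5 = [6, 0, 2, 4, 3, 5, 1, 7]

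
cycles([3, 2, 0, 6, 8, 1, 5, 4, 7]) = (0 3 6 5 1 2)(4 8 7)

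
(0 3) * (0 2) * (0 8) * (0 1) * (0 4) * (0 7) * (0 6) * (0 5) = (0 3 2 8 1 4 7 6 5)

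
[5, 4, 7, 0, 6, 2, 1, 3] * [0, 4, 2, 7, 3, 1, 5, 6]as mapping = [0→1, 1→3, 2→6, 3→0, 4→5, 5→2, 6→4, 7→7]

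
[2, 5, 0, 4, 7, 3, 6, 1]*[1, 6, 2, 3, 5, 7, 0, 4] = [2, 7, 1, 5, 4, 3, 0, 6]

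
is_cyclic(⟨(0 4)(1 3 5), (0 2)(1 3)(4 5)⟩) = no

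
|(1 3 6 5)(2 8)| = 4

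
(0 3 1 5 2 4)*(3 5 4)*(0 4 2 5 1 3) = (0 1 2)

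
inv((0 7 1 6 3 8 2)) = (0 2 8 3 6 1 7)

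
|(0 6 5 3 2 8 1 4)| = 8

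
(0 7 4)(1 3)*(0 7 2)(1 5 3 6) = (0 2)(1 6)(3 5)(4 7)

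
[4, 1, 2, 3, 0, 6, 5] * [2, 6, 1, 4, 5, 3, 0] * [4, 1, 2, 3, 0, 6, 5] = [6, 5, 1, 0, 2, 4, 3]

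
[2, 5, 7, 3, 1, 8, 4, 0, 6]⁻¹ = [7, 4, 0, 3, 6, 1, 8, 2, 5]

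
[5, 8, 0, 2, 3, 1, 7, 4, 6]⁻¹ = [2, 5, 3, 4, 7, 0, 8, 6, 1]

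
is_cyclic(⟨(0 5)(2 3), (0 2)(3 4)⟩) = no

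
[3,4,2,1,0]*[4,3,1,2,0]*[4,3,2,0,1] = [2,4,3,0,1]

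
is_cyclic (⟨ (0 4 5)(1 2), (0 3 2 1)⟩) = no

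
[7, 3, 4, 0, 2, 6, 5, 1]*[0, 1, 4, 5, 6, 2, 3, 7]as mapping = [0→7, 1→5, 2→6, 3→0, 4→4, 5→3, 6→2, 7→1]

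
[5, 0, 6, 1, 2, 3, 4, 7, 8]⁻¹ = [1, 3, 4, 5, 6, 0, 2, 7, 8]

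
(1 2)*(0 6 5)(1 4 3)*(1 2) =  (0 6 5)(2 4 3)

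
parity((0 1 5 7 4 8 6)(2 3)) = odd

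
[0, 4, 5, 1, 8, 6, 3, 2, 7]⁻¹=[0, 3, 7, 6, 1, 2, 5, 8, 4]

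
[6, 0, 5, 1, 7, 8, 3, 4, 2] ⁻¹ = [1, 3, 8, 6, 7, 2, 0, 4, 5] 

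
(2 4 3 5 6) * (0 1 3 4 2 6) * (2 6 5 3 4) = (0 1 4 2 6 5)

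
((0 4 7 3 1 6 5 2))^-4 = (0 1)(2 3)(4 6)(5 7)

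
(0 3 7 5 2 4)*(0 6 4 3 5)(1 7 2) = (0 5 1 7)(2 3)(4 6)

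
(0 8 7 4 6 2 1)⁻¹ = (0 1 2 6 4 7 8)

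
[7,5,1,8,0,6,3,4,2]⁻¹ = [4,2,8,6,7,1,5,0,3]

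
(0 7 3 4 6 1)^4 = (0 6 3)(1 4 7)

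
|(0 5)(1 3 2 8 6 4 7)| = 14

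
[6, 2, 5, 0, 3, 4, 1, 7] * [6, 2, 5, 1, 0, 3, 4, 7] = [4, 5, 3, 6, 1, 0, 2, 7]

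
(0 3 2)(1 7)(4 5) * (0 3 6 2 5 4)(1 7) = (0 6 2 3 5)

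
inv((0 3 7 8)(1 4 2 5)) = (0 8 7 3)(1 5 2 4)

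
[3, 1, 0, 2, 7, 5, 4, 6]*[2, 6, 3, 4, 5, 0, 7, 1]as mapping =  [0→4, 1→6, 2→2, 3→3, 4→1, 5→0, 6→5, 7→7]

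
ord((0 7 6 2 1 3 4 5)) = 8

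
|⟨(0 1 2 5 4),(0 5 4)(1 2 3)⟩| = 360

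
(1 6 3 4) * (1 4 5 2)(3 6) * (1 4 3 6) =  (1 6)(2 4 3 5)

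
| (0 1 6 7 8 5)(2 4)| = 6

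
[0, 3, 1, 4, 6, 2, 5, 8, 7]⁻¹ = [0, 2, 5, 1, 3, 6, 4, 8, 7]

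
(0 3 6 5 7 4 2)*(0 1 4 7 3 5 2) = (0 5 3 6 2 1 4)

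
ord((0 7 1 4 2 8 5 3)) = 8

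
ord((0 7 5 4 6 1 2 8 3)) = 9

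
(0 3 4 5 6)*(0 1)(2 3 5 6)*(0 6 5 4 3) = (0 4 5 2)(1 6)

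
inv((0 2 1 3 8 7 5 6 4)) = (0 4 6 5 7 8 3 1 2)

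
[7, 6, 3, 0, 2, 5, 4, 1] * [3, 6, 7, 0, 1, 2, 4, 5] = [5, 4, 0, 3, 7, 2, 1, 6]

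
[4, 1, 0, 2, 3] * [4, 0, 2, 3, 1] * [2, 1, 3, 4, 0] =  [1, 2, 0, 3, 4]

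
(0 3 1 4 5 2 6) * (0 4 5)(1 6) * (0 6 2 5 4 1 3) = (1 4 6)(2 3)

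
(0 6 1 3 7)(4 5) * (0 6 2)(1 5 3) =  (0 2)(3 7 6 5 4)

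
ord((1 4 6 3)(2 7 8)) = 12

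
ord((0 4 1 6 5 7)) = 6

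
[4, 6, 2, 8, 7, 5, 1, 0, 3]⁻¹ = [7, 6, 2, 8, 0, 5, 1, 4, 3]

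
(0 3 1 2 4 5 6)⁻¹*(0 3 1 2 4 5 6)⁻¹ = (0 5 2 3 6 4 1)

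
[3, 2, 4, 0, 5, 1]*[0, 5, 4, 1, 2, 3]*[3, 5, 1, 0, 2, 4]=[5, 2, 1, 3, 0, 4] 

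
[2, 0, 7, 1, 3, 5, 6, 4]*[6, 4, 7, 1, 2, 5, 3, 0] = [7, 6, 0, 4, 1, 5, 3, 2]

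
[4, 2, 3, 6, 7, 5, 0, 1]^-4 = [1, 6, 0, 4, 2, 5, 7, 3]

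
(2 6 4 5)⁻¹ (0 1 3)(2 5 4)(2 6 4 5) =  (0 1 3)(2 5 6)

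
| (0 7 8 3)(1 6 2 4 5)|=20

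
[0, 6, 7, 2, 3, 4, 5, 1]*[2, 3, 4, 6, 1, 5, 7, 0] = [2, 7, 0, 4, 6, 1, 5, 3]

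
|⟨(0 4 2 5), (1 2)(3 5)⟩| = 120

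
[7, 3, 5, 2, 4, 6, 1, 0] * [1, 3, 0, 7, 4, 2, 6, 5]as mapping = [0→5, 1→7, 2→2, 3→0, 4→4, 5→6, 6→3, 7→1]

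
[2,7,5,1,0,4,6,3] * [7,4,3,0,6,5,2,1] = [3,1,5,4,7,6,2,0]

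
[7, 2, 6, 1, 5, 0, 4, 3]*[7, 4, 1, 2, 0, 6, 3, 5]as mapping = [0→5, 1→1, 2→3, 3→4, 4→6, 5→7, 6→0, 7→2]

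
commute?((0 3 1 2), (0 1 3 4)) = no:(0 3 1 2) * (0 1 3 4) = (0 4)(1 2), (0 1 3 4) * (0 3 1 2) = (0 2)(3 4)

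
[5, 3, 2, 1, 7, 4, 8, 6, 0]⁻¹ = [8, 3, 2, 1, 5, 0, 7, 4, 6]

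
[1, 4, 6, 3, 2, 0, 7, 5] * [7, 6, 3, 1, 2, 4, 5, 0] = [6, 2, 5, 1, 3, 7, 0, 4]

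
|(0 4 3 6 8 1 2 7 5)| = 9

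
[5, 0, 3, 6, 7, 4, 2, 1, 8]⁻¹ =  [1, 7, 6, 2, 5, 0, 3, 4, 8]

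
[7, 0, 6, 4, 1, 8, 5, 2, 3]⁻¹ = [1, 4, 7, 8, 3, 6, 2, 0, 5]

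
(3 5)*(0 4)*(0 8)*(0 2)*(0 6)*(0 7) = (0 4 8 2 6 7)(3 5)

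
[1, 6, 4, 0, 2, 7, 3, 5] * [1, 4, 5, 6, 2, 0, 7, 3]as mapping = [0→4, 1→7, 2→2, 3→1, 4→5, 5→3, 6→6, 7→0]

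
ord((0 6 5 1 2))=5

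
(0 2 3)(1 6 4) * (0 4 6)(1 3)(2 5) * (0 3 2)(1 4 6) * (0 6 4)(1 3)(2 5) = (0 2)(3 4 5 6)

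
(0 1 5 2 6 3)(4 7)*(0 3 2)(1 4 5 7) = (0 4 1 7 5)(2 6)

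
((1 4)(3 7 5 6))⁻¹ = (1 4)(3 6 5 7)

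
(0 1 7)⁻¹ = (0 7 1)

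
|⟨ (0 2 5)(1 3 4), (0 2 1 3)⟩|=24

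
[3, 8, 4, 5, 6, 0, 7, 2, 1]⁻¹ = [5, 8, 7, 0, 2, 3, 4, 6, 1]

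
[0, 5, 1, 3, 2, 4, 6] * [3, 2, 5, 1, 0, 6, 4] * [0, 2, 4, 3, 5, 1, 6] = [3, 6, 4, 2, 1, 0, 5]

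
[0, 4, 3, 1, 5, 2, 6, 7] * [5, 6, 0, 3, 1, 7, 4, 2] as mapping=[0→5, 1→1, 2→3, 3→6, 4→7, 5→0, 6→4, 7→2] 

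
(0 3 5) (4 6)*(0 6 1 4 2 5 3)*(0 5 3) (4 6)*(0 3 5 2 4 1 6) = (0 2 5 1) (4 6) 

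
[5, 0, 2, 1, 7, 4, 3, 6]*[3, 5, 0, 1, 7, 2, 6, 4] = [2, 3, 0, 5, 4, 7, 1, 6]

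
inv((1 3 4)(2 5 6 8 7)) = (1 4 3)(2 7 8 6 5)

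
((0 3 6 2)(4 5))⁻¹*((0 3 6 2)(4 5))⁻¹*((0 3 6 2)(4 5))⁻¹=(0 3 6 2)(4 5)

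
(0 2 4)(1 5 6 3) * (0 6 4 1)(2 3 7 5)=(0 3)(1 2)(4 6 7 5)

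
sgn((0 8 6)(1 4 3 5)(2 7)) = 1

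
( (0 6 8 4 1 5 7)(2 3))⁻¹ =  (0 7 5 1 4 8 6)(2 3)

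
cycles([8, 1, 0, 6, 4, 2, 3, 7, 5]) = (0 8 5 2) (3 6) 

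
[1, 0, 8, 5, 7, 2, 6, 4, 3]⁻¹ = [1, 0, 5, 8, 7, 3, 6, 4, 2]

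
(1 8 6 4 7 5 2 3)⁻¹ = (1 3 2 5 7 4 6 8)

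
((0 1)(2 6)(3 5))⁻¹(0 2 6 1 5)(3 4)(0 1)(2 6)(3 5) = (0 3 1 6 2)(4 5)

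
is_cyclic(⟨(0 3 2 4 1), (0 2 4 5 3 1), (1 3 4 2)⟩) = no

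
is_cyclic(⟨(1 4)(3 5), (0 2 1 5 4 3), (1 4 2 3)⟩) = no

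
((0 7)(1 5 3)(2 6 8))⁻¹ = (0 7)(1 3 5)(2 8 6)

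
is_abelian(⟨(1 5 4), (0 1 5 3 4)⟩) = no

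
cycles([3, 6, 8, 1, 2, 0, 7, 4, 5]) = (0 3 1 6 7 4 2 8 5)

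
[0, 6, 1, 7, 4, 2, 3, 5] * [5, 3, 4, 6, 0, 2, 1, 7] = [5, 1, 3, 7, 0, 4, 6, 2]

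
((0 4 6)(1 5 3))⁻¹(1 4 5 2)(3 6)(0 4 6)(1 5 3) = (0 1)(2 5 6 3)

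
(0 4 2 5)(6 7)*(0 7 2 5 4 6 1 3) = (0 6 2 4 5 7 1 3)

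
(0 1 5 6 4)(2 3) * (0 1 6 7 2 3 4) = (0 6)(1 5 7 2 4)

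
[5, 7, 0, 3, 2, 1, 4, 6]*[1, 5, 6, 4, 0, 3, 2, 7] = [3, 7, 1, 4, 6, 5, 0, 2]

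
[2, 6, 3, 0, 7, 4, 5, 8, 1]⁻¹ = [3, 8, 0, 2, 5, 6, 1, 4, 7]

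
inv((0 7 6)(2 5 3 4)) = (0 6 7)(2 4 3 5)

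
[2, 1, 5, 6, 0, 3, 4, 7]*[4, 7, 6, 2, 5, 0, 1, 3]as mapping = [0→6, 1→7, 2→0, 3→1, 4→4, 5→2, 6→5, 7→3]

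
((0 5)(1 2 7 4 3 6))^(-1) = (0 5)(1 6 3 4 7 2)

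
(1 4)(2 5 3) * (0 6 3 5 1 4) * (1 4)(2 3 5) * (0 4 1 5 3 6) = (1 4 5 2)(3 6)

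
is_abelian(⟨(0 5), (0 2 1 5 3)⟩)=no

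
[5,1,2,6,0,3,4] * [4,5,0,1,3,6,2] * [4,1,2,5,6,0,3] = [3,0,4,2,6,1,5]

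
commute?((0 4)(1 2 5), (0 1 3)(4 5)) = no:(0 4)(1 2 5)*(0 1 3)(4 5) = (0 5 3)(1 2 4), (0 1 3)(4 5)*(0 4)(1 2 5) = (0 2 5)(1 3 4)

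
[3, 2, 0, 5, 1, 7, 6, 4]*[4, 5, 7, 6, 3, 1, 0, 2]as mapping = [0→6, 1→7, 2→4, 3→1, 4→5, 5→2, 6→0, 7→3]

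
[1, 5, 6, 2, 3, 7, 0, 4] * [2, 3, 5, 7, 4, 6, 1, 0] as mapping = [0→3, 1→6, 2→1, 3→5, 4→7, 5→0, 6→2, 7→4] 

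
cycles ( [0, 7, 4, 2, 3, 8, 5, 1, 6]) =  (1 7)(2 4 3)(5 8 6)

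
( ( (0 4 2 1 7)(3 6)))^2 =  (0 2 7 4 1)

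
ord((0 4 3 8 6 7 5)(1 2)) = 14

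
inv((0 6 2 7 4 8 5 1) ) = (0 1 5 8 4 7 2 6) 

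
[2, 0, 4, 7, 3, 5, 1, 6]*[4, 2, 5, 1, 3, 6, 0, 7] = [5, 4, 3, 7, 1, 6, 2, 0]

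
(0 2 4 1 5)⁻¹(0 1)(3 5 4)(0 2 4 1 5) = (0 1 3)(2 5)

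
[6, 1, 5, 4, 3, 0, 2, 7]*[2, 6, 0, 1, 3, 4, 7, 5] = [7, 6, 4, 3, 1, 2, 0, 5]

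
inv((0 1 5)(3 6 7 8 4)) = (0 5 1)(3 4 8 7 6)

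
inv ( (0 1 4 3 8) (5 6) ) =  (0 8 3 4 1) (5 6) 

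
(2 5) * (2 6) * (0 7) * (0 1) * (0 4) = (0 7 1 4)(2 5 6)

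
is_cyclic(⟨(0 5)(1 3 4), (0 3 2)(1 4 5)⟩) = no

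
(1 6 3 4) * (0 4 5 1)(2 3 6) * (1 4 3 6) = (0 3 5 4)(1 2 6)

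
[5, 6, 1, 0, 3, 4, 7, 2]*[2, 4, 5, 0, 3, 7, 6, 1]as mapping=[0→7, 1→6, 2→4, 3→2, 4→0, 5→3, 6→1, 7→5]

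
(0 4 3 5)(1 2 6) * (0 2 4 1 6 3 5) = (0 1 4 5 2 3)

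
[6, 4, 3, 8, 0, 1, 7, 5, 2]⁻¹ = [4, 5, 8, 2, 1, 7, 0, 6, 3]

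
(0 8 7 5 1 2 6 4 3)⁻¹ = (0 3 4 6 2 1 5 7 8)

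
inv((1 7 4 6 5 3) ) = (1 3 5 6 4 7) 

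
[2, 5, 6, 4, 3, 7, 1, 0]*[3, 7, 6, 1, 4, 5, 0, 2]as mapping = [0→6, 1→5, 2→0, 3→4, 4→1, 5→2, 6→7, 7→3]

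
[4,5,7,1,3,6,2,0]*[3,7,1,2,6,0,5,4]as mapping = [0→6,1→0,2→4,3→7,4→2,5→5,6→1,7→3]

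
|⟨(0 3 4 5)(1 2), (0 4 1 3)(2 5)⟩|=360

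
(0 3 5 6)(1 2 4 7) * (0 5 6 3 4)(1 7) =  (0 4 1 2)(3 6 5)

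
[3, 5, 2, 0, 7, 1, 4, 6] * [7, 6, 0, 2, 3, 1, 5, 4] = [2, 1, 0, 7, 4, 6, 3, 5]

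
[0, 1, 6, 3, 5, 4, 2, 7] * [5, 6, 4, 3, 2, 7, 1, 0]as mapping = [0→5, 1→6, 2→1, 3→3, 4→7, 5→2, 6→4, 7→0]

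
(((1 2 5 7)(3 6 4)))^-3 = (1 2 5 7)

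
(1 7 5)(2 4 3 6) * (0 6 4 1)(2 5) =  (0 6 5)(1 7 2)(3 4)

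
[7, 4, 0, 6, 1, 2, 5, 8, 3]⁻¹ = [2, 4, 5, 8, 1, 6, 3, 0, 7]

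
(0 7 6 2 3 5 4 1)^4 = (0 3)(1 2)(4 6)(5 7)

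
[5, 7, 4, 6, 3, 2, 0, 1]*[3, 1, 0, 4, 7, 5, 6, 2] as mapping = [0→5, 1→2, 2→7, 3→6, 4→4, 5→0, 6→3, 7→1] 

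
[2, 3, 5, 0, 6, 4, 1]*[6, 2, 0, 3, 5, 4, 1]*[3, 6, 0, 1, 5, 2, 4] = [3, 1, 5, 4, 6, 2, 0]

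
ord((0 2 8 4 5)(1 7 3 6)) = 20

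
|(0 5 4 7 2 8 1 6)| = 8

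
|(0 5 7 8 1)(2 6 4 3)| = 20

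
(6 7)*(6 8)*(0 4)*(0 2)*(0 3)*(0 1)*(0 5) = (0 4 2 3 1 5)(6 7 8)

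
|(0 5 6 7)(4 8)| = 4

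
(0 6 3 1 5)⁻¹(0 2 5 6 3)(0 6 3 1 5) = (0 3 1 6 2)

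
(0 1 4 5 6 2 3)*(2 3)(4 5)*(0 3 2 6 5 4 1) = (1 4)(2 6)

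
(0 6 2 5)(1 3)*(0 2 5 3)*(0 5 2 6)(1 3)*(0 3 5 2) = (0 3 5 6)(1 2)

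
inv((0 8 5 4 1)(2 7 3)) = (0 1 4 5 8)(2 3 7)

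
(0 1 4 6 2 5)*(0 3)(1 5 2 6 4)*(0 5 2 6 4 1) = (0 2 6 4 1)(3 5)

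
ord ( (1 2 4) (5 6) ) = 6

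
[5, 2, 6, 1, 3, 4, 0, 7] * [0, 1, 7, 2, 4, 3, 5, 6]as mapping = [0→3, 1→7, 2→5, 3→1, 4→2, 5→4, 6→0, 7→6]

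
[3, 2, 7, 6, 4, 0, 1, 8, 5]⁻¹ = [5, 6, 1, 0, 4, 8, 3, 2, 7]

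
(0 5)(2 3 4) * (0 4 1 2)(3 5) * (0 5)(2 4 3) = (0 2)(1 4 5 3)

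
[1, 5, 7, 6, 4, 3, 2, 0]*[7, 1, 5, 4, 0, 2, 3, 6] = [1, 2, 6, 3, 0, 4, 5, 7]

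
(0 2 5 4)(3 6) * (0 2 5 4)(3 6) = (0 5)(2 4)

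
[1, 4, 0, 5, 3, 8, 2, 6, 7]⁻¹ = [2, 0, 6, 4, 1, 3, 7, 8, 5]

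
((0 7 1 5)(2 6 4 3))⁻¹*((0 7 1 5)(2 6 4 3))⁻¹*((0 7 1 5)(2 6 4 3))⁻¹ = (0 7 1 5)(2 6 4 3)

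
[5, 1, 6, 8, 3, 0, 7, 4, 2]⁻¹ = [5, 1, 8, 4, 7, 0, 2, 6, 3]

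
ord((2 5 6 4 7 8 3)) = 7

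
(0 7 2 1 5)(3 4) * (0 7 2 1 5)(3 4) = (0 2 5 7 1)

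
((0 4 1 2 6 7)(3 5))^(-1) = (0 7 6 2 1 4)(3 5)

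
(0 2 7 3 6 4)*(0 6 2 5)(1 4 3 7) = (0 5)(1 4 6 3 2)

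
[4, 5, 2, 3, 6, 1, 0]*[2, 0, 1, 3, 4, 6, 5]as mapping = [0→4, 1→6, 2→1, 3→3, 4→5, 5→0, 6→2]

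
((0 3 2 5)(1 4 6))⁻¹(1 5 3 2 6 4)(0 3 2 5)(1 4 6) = (0 2 5 1 6 4)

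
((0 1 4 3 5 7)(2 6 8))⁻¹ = (0 7 5 3 4 1)(2 8 6)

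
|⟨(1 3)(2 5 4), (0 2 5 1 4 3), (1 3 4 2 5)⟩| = 720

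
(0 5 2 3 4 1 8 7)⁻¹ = (0 7 8 1 4 3 2 5)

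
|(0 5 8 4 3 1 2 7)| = 8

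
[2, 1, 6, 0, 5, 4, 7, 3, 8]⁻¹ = [3, 1, 0, 7, 5, 4, 2, 6, 8]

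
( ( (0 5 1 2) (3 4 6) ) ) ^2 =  (0 1) (2 5) (3 6 4) 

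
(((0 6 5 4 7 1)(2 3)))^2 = (0 5 7)(1 6 4)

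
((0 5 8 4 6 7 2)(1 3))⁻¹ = (0 2 7 6 4 8 5)(1 3)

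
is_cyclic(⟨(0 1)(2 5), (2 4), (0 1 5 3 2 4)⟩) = no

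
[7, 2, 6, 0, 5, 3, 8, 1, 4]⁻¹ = [3, 7, 1, 5, 8, 4, 2, 0, 6]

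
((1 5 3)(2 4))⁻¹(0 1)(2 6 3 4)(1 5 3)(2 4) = (0 5)(1 2 4 6)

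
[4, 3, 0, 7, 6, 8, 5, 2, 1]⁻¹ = [2, 8, 7, 1, 0, 6, 4, 3, 5]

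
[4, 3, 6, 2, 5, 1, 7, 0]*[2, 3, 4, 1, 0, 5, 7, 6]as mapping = [0→0, 1→1, 2→7, 3→4, 4→5, 5→3, 6→6, 7→2]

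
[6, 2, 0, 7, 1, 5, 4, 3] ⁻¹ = [2, 4, 1, 7, 6, 5, 0, 3] 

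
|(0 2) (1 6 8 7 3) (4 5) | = 10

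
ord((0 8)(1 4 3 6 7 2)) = 6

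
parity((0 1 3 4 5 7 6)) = even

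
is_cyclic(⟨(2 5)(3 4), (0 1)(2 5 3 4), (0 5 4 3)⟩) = no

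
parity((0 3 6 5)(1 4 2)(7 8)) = even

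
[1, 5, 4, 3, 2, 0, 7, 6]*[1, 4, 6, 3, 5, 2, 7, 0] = [4, 2, 5, 3, 6, 1, 0, 7]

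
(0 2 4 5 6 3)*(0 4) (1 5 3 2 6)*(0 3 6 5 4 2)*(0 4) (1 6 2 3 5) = (0 1) (2 5 6 4) 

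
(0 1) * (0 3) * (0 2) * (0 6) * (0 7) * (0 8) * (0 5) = (0 1 3 2 6 7 8 5) 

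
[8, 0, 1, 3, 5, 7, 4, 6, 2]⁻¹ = [1, 2, 8, 3, 6, 4, 7, 5, 0]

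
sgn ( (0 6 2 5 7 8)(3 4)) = 1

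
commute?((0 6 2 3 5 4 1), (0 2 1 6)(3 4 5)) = no:(0 6 2 3 5 4 1)*(0 2 1 6)(3 4 5) = (1 2 4 6), (0 2 1 6)(3 4 5)*(0 6 2 3 5 4 1) = (0 3 1 2)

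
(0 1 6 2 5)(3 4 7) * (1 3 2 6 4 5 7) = (0 3 5)(1 4)(2 7)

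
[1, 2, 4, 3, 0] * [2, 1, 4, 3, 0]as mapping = [0→1, 1→4, 2→0, 3→3, 4→2]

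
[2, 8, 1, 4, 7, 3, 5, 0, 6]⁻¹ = [7, 2, 0, 5, 3, 6, 8, 4, 1]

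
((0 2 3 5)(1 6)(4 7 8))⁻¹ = (0 5 3 2)(1 6)(4 8 7)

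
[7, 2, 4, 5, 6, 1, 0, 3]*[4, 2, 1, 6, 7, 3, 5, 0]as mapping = [0→0, 1→1, 2→7, 3→3, 4→5, 5→2, 6→4, 7→6]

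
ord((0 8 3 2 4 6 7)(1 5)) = 14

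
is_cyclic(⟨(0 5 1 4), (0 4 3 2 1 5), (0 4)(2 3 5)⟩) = no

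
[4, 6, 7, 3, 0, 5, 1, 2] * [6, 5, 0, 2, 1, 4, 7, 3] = [1, 7, 3, 2, 6, 4, 5, 0]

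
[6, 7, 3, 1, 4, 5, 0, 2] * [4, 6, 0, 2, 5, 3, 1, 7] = [1, 7, 2, 6, 5, 3, 4, 0]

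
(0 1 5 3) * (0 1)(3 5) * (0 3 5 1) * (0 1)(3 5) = (0 5)(1 3)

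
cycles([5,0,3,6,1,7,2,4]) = (0 5 7 4 1)(2 3 6)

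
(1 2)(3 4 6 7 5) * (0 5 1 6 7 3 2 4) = (0 5 2 6 3)(1 4 7)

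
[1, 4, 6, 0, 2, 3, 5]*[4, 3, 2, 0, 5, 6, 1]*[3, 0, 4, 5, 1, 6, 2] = [5, 6, 0, 1, 4, 3, 2]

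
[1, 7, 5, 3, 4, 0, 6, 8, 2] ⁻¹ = [5, 0, 8, 3, 4, 2, 6, 1, 7] 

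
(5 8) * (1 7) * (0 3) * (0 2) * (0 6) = (0 3 2 6)(1 7)(5 8)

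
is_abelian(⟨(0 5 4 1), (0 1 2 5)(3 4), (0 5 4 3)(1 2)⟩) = no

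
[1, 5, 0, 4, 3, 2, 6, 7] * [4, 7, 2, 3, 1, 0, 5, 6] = [7, 0, 4, 1, 3, 2, 5, 6]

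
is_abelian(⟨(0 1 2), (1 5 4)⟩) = no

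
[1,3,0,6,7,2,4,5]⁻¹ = [2,0,5,1,6,7,3,4]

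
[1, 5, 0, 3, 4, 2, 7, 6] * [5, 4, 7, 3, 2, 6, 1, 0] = [4, 6, 5, 3, 2, 7, 0, 1]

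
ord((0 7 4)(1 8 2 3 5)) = 15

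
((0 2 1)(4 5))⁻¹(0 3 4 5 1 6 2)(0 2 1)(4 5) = (0 6 1 2 3 5 4)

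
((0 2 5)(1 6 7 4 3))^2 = (0 5 2)(1 7 3 6 4)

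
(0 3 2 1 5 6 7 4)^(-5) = (0 1 7 3 5 4 2 6)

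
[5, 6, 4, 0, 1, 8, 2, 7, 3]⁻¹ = [3, 4, 6, 8, 2, 0, 1, 7, 5]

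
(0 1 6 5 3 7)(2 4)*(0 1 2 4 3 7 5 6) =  (0 2 3 5 7 1)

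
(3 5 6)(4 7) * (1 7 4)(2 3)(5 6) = (1 7)(2 3 6)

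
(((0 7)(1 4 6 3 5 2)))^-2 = (1 5 6)(2 3 4)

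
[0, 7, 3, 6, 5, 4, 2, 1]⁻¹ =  [0, 7, 6, 2, 5, 4, 3, 1]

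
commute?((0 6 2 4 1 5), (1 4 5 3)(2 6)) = no:(0 6 2 4 1 5)*(1 4 5 3)(2 6) = (0 2 5)(1 3), (1 4 5 3)(2 6)*(0 6 2 4 1 5) = (0 6 4)(3 5)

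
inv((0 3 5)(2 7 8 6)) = (0 5 3)(2 6 8 7)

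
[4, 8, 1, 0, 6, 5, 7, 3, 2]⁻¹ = [3, 2, 8, 7, 0, 5, 4, 6, 1]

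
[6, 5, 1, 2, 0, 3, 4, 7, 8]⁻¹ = [4, 2, 3, 5, 6, 1, 0, 7, 8]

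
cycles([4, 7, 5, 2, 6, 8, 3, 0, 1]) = (0 4 6 3 2 5 8 1 7)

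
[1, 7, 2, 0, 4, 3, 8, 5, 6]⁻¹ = [3, 0, 2, 5, 4, 7, 8, 1, 6]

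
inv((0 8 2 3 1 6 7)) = (0 7 6 1 3 2 8)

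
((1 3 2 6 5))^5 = ()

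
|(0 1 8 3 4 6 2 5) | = 8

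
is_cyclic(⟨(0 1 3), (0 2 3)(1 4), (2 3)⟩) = no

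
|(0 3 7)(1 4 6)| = 3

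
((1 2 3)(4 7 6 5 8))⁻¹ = (1 3 2)(4 8 5 6 7)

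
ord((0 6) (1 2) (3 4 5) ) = 6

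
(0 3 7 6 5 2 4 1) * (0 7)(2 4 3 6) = (0 6 5 4 1 7 2 3)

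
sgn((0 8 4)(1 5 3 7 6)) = 1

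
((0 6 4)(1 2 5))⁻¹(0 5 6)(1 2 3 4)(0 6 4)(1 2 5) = (0 2 5 3)(1 4 6)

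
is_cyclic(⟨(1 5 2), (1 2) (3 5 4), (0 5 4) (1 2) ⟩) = no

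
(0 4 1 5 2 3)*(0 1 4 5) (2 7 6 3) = (0 5 7 6 3 1) 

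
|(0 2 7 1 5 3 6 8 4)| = 9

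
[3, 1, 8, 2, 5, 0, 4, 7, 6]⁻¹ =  [5, 1, 3, 0, 6, 4, 8, 7, 2]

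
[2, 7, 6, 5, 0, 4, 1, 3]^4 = [7, 4, 3, 2, 1, 6, 5, 0]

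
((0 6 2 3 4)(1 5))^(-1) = (0 4 3 2 6)(1 5)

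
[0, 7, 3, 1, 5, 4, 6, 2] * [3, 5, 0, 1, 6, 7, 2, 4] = [3, 4, 1, 5, 7, 6, 2, 0]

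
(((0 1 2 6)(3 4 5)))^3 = (0 6 2 1)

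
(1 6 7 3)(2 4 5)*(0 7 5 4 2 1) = (0 7 3)(1 6 5)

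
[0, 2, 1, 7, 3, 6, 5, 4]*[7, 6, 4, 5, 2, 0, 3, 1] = [7, 4, 6, 1, 5, 3, 0, 2]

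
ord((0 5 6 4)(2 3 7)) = 12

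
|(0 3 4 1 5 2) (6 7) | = 6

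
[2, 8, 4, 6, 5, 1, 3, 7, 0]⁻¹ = [8, 5, 0, 6, 2, 4, 3, 7, 1]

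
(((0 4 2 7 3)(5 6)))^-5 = (5 6)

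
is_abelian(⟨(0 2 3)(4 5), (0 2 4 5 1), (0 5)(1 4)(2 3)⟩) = no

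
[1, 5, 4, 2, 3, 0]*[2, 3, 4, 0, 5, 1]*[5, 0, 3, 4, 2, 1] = [4, 0, 1, 2, 5, 3]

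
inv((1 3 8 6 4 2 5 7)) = (1 7 5 2 4 6 8 3)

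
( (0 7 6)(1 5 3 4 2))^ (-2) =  (0 7 6)(1 4 5 2 3)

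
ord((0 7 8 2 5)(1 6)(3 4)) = 10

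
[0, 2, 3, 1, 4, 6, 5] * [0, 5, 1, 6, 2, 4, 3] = [0, 1, 6, 5, 2, 3, 4]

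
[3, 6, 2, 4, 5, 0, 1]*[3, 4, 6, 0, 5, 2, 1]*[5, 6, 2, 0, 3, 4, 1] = [5, 6, 1, 4, 2, 0, 3]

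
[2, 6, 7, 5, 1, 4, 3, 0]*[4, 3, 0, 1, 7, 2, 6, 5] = [0, 6, 5, 2, 3, 7, 1, 4]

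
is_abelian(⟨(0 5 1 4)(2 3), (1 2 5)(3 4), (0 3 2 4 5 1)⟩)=no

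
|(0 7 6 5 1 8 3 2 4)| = 9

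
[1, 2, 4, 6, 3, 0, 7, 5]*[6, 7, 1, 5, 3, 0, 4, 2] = [7, 1, 3, 4, 5, 6, 2, 0]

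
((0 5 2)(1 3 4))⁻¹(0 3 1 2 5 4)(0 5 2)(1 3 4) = (0 2 1 5 4 3)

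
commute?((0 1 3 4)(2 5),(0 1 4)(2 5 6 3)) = no:(0 1 3 4)(2 5)*(0 1 4)(2 5 6 3) = (0 4 1 2 6 3),(0 1 4)(2 5 6 3)*(0 1 3 4)(2 5) = (0 3 5 6 4 1)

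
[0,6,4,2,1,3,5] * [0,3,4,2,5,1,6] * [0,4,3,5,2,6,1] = [0,1,6,2,5,3,4]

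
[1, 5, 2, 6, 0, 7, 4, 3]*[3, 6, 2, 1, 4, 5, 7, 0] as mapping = [0→6, 1→5, 2→2, 3→7, 4→3, 5→0, 6→4, 7→1] 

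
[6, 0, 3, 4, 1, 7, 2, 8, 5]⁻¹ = [1, 4, 6, 2, 3, 8, 0, 5, 7]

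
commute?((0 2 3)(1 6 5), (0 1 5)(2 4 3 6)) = no:(0 2 3)(1 6 5)*(0 1 5)(2 4 3 6) = (0 4 3 1 2 6), (0 1 5)(2 4 3 6)*(0 2 3)(1 6 5) = (0 6 3 5 2 4)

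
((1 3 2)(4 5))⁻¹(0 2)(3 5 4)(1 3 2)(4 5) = (0 1)(2 4 5)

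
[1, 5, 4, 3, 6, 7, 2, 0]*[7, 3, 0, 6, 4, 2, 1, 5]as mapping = [0→3, 1→2, 2→4, 3→6, 4→1, 5→5, 6→0, 7→7]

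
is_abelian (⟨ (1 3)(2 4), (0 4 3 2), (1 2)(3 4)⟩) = no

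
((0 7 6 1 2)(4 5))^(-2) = (0 1 7 2 6)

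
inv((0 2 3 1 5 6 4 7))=(0 7 4 6 5 1 3 2)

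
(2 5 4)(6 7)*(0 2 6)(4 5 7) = (0 2 7)(4 6)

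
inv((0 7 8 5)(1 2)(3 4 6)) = (0 5 8 7)(1 2)(3 6 4)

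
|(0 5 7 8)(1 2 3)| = 12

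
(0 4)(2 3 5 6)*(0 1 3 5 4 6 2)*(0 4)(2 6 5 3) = (0 5 6 4 1 2 3)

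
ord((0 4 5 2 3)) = 5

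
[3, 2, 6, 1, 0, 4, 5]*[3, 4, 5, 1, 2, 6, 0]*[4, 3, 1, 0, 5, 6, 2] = [3, 6, 4, 5, 0, 1, 2]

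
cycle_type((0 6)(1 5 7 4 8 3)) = 2.6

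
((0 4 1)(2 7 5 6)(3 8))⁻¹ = (0 1 4)(2 6 5 7)(3 8)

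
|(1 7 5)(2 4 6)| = 3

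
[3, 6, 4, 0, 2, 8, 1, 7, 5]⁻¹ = [3, 6, 4, 0, 2, 8, 1, 7, 5]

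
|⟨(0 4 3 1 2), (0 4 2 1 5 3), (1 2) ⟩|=720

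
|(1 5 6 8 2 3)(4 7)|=6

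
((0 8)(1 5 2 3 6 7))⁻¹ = (0 8)(1 7 6 3 2 5)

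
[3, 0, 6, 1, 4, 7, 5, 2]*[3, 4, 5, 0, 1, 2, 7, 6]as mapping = [0→0, 1→3, 2→7, 3→4, 4→1, 5→6, 6→2, 7→5]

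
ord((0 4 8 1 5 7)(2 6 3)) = 6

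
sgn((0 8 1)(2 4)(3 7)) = 1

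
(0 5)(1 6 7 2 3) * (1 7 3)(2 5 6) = (0 6 3 7 5)(1 2)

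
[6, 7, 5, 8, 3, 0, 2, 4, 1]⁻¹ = [5, 8, 6, 4, 7, 2, 0, 1, 3]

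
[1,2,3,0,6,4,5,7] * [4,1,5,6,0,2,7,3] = [1,5,6,4,7,0,2,3]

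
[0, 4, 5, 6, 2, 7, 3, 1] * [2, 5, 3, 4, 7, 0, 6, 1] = [2, 7, 0, 6, 3, 1, 4, 5]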